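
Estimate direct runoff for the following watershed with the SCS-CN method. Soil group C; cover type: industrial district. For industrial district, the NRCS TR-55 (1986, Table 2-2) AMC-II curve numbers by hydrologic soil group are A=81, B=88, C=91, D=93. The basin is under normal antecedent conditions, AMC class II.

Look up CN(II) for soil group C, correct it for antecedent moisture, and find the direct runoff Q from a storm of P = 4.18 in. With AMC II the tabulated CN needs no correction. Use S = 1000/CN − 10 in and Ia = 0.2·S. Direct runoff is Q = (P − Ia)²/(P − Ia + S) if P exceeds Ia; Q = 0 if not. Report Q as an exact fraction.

Q = 328298161/102916450 in ≈ 3.190 in

NRCS table: industrial district, soil group C → CN(II) = 91
CN(II) = 91; AMC II needs no correction.
S = 1000/91 − 10 = 90/91 in ≈ 0.989 in
Ia = 0.2S: 0.2·0.989 = 0.198 in (exactly 18/91)
Excess rainfall: 4.180 − 0.198 = 3.982 in; P > Ia so Q > 0
Q = (18119/4550)²/((18119/4550) + 90/91) = (328298161/20702500)/(22619/4550) = 328298161/102916450 in ≈ 3.190 in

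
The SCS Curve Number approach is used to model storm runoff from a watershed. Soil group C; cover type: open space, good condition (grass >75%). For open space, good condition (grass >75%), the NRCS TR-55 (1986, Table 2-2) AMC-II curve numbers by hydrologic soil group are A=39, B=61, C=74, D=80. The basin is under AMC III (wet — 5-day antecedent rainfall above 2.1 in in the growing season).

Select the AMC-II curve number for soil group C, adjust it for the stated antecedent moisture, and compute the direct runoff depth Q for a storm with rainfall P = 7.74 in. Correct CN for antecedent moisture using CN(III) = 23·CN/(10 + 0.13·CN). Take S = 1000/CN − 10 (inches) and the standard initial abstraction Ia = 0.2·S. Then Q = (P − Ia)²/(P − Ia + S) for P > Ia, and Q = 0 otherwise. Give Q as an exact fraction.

Q = 100069097569/16225889350 in ≈ 6.167 in

NRCS table: open space, good condition (grass >75%), soil group C → CN(II) = 74
Wet (AMC III): CN(III) = 23·74/(10 + 0.13·74) = 1702/(981/50) = 85100/981 ≈ 86.748
Max retention: S = 1000/(85100/981) − 10 = 1300/851 in (≈ 1.528 in)
Ia = 0.2S: 0.2·1.528 = 0.306 in (exactly 260/851)
P − Ia = 7.740 − 0.306 = 316337/42550 ≈ 7.434 in (> 0, runoff occurs)
Q = (316337/42550)²/((316337/42550) + 1300/851) = (100069097569/1810502500)/(381337/42550) = 100069097569/16225889350 in ≈ 6.167 in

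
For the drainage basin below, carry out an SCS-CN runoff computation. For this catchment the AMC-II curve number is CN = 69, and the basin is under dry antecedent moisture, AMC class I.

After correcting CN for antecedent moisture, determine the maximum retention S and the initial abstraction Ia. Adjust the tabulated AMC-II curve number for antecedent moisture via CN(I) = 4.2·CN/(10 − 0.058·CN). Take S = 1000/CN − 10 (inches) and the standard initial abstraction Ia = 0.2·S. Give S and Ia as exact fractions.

CN(I) from CN(II)=69: (4.2·69)/(10 − 0.058·69) = 144900/2999 ≈ 48.316
Retention S: 1000/CN − 10 with CN=48.316 → S = 15500/1449 ≈ 10.697 in
Ia = 0.2S: 0.2·10.697 = 2.139 in (exactly 3100/1449)

S = 15500/1449 in ≈ 10.697 in; Ia = 3100/1449 in ≈ 2.139 in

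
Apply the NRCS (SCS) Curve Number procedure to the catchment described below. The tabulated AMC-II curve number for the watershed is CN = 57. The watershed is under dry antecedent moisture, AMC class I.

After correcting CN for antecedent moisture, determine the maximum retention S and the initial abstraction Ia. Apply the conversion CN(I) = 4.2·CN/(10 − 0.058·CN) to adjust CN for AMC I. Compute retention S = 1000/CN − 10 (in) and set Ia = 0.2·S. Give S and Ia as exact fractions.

CN(I) from CN(II)=57: (4.2·57)/(10 − 0.058·57) = 119700/3347 ≈ 35.763
S = 1000/(119700/3347) − 10 = 21500/1197 in ≈ 17.962 in
Ia = 0.2·(21500/1197) = 4300/1197 in ≈ 3.592 in

S = 21500/1197 in ≈ 17.962 in; Ia = 4300/1197 in ≈ 3.592 in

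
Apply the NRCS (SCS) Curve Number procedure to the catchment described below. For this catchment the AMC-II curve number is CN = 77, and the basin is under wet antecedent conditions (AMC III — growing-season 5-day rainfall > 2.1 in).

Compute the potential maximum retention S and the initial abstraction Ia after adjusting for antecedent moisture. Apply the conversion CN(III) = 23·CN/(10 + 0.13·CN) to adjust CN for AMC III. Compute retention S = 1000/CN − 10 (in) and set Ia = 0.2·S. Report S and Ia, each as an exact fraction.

S = 100/77 in ≈ 1.299 in; Ia = 20/77 in ≈ 0.260 in

Adjust CN=77 to AMC III: 23·77/(10 + 0.13·77) → 1771 ÷ (2001/100) = 7700/87 ≈ 88.506
Max retention: S = 1000/(7700/87) − 10 = 100/77 in (≈ 1.299 in)
Initial abstraction Ia = S/5 = (100/77)/5 = 20/77 ≈ 0.260 in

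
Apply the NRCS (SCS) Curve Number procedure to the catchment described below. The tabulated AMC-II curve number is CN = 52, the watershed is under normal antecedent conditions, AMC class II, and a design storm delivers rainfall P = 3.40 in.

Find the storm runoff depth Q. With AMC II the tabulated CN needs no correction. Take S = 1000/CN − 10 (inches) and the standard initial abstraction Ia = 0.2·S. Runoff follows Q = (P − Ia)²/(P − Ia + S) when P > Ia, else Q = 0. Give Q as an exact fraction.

Average conditions: CN = 52 (no AMC adjustment).
S = 1000/52 − 10 = 120/13 in ≈ 9.231 in
Ia = 0.2·(120/13) = 24/13 in ≈ 1.846 in
P − Ia = 3.400 − 1.846 = 101/65 ≈ 1.554 in (> 0, runoff occurs)
Q = (101/65)²/((101/65) + 120/13) = (10201/4225)/(701/65) = 10201/45565 in ≈ 0.224 in

Q = 10201/45565 in ≈ 0.224 in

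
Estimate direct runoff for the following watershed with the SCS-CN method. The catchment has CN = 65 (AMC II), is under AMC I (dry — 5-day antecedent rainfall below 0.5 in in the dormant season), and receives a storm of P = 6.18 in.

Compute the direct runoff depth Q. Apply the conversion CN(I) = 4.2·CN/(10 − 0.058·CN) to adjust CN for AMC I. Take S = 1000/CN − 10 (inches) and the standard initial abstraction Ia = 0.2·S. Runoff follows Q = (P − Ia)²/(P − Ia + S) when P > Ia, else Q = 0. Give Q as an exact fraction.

CN(I) from CN(II)=65: (4.2·65)/(10 − 0.058·65) = 3900/89 ≈ 43.820
S = 1000/(3900/89) − 10 = 500/39 in ≈ 12.821 in
Ia = 0.2·(500/39) = 100/39 in ≈ 2.564 in
P − Ia = 6.180 − 2.564 = 7051/1950 ≈ 3.616 in (> 0, runoff occurs)
Q = (7051/1950)²/((7051/1950) + 500/39) = (49716601/3802500)/(32051/1950) = 49716601/62499450 in ≈ 0.795 in

Q = 49716601/62499450 in ≈ 0.795 in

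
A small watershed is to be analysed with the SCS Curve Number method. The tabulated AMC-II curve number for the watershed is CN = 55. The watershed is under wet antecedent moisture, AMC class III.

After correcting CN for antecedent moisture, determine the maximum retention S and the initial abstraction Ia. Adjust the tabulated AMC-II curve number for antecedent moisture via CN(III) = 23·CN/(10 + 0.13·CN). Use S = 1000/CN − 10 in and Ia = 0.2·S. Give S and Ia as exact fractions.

S = 900/253 in ≈ 3.557 in; Ia = 180/253 in ≈ 0.711 in

Adjust CN=55 to AMC III: 23·55/(10 + 0.13·55) → 1265 ÷ (343/20) = 25300/343 ≈ 73.761
S = 1000/(25300/343) − 10 = 900/253 in ≈ 3.557 in
Ia = 0.2S: 0.2·3.557 = 0.711 in (exactly 180/253)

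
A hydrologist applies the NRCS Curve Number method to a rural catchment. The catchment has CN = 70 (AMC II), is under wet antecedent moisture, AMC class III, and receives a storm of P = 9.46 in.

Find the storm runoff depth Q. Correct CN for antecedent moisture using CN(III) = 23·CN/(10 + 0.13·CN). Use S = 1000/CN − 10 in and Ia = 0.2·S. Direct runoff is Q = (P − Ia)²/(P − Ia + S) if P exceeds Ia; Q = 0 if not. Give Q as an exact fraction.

Q = 5351361409/709631650 in ≈ 7.541 in

Wet (AMC III): CN(III) = 23·70/(10 + 0.13·70) = 1610/(191/10) = 16100/191 ≈ 84.293
Max retention: S = 1000/(16100/191) − 10 = 300/161 in (≈ 1.863 in)
Ia = 0.2S: 0.2·1.863 = 0.373 in (exactly 60/161)
Excess rainfall: 9.460 − 0.373 = 9.087 in; P > Ia so Q > 0
Runoff Q = (P−Ia)²/(P−Ia+S) = (9.087)²/(9.087+1.863) = 5351361409/709631650 ≈ 7.541 in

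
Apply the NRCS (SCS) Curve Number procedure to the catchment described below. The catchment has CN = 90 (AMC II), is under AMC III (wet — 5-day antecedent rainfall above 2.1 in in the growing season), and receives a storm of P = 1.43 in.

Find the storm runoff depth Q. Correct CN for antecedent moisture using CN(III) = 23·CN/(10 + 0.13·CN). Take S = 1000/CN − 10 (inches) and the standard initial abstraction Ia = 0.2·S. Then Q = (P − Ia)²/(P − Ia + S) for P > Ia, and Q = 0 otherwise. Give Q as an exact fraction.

CN(III) from CN(II)=90: (23·90)/(10 + 0.13·90) = 20700/217 ≈ 95.392
Retention S: 1000/CN − 10 with CN=95.392 → S = 100/207 ≈ 0.483 in
Ia = 0.2S: 0.2·0.483 = 0.097 in (exactly 20/207)
Since P=1.430 > Ia=0.097: effective rainfall P−Ia = 27601/20700 in
Runoff Q = (P−Ia)²/(P−Ia+S) = (1.333)²/(1.333+0.483) = 761815201/778340700 ≈ 0.979 in

Q = 761815201/778340700 in ≈ 0.979 in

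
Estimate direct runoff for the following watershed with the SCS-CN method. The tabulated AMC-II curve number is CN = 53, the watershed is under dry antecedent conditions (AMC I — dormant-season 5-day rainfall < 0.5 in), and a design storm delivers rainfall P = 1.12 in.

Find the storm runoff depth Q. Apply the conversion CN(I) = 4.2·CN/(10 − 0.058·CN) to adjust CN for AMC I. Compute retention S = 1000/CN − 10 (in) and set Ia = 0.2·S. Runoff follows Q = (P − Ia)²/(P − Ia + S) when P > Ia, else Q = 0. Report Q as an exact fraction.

CN(I) from CN(II)=53: (4.2·53)/(10 − 0.058·53) = 111300/3463 ≈ 32.140
Retention S: 1000/CN − 10 with CN=32.140 → S = 23500/1113 ≈ 21.114 in
Initial abstraction Ia = S/5 = (23500/1113)/5 = 4700/1113 ≈ 4.223 in
P = 1.120 ≤ Ia = 4.223 in: entire storm abstracted, Q = 0.

Q = 0 in ≈ 0.000 in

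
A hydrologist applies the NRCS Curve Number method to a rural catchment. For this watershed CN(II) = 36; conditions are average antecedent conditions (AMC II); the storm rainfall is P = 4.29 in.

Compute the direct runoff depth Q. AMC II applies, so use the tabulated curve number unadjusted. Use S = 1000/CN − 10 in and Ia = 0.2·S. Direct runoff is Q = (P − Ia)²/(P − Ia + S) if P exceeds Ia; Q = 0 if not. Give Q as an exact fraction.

CN(II) = 36; AMC II needs no correction.
S = 1000/36 − 10 = 160/9 in ≈ 17.778 in
Ia = 0.2S: 0.2·17.778 = 3.556 in (exactly 32/9)
Excess rainfall: 4.290 − 3.556 = 0.734 in; P > Ia so Q > 0
Q: (661/900)² ÷ (16661/900) = 436921/14994900 in (≈ 0.029 in)

Q = 436921/14994900 in ≈ 0.029 in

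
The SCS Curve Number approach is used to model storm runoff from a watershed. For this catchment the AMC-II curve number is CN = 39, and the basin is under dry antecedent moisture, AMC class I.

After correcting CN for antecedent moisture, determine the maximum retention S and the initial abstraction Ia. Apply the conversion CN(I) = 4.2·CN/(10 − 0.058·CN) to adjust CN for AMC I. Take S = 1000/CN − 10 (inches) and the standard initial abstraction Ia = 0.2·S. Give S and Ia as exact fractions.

Adjust CN=39 to AMC I: 4.2·39/(10 − 0.058·39) → (819/5) ÷ (3869/500) = 81900/3869 ≈ 21.168
Max retention: S = 1000/(81900/3869) − 10 = 30500/819 in (≈ 37.241 in)
Ia = 0.2S: 0.2·37.241 = 7.448 in (exactly 6100/819)

S = 30500/819 in ≈ 37.241 in; Ia = 6100/819 in ≈ 7.448 in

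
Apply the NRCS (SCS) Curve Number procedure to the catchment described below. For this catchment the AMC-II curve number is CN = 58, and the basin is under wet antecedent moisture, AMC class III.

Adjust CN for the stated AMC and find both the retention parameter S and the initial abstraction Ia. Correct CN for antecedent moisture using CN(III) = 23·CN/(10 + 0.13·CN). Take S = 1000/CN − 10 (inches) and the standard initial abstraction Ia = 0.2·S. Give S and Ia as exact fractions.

CN(III) from CN(II)=58: (23·58)/(10 + 0.13·58) = 66700/877 ≈ 76.055
Max retention: S = 1000/(66700/877) − 10 = 2100/667 in (≈ 3.148 in)
Ia = 0.2S: 0.2·3.148 = 0.630 in (exactly 420/667)

S = 2100/667 in ≈ 3.148 in; Ia = 420/667 in ≈ 0.630 in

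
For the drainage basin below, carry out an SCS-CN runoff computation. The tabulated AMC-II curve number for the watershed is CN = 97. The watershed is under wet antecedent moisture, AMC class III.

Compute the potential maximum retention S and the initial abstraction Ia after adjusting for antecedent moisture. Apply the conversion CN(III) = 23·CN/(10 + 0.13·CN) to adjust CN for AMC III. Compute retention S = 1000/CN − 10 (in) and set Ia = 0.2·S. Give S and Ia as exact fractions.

Adjust CN=97 to AMC III: 23·97/(10 + 0.13·97) → 2231 ÷ (2261/100) = 223100/2261 ≈ 98.673
S = 1000/(223100/2261) − 10 = 300/2231 in ≈ 0.134 in
Ia = 0.2S: 0.2·0.134 = 0.027 in (exactly 60/2231)

S = 300/2231 in ≈ 0.134 in; Ia = 60/2231 in ≈ 0.027 in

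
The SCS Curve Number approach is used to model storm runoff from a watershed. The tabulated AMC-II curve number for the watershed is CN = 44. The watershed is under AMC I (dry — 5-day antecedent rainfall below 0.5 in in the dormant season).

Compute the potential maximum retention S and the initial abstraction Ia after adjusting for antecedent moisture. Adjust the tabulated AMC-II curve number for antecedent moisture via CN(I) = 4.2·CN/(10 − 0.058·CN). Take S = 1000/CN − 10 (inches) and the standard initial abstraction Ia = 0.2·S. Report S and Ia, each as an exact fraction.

S = 1000/33 in ≈ 30.303 in; Ia = 200/33 in ≈ 6.061 in

Adjust CN=44 to AMC I: 4.2·44/(10 − 0.058·44) → (924/5) ÷ (931/125) = 3300/133 ≈ 24.812
Max retention: S = 1000/(3300/133) − 10 = 1000/33 in (≈ 30.303 in)
Ia = 0.2·(1000/33) = 200/33 in ≈ 6.061 in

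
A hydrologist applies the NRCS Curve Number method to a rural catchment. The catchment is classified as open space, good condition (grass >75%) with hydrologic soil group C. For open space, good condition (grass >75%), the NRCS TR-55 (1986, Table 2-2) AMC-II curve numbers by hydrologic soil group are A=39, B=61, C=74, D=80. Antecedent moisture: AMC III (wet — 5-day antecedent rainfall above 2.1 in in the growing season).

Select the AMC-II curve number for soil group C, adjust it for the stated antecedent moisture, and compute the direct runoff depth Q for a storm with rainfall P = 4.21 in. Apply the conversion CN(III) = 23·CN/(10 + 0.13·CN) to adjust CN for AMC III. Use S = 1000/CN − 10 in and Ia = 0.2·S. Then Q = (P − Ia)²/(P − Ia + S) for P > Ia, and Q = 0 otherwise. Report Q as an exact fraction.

Q = 110404017441/39339262100 in ≈ 2.806 in

NRCS table: open space, good condition (grass >75%), soil group C → CN(II) = 74
Wet (AMC III): CN(III) = 23·74/(10 + 0.13·74) = 1702/(981/50) = 85100/981 ≈ 86.748
S = 1000/(85100/981) − 10 = 1300/851 in ≈ 1.528 in
Ia = 0.2·(1300/851) = 260/851 in ≈ 0.306 in
P − Ia = 4.210 − 0.306 = 332271/85100 ≈ 3.904 in (> 0, runoff occurs)
Runoff Q = (P−Ia)²/(P−Ia+S) = (3.904)²/(3.904+1.528) = 110404017441/39339262100 ≈ 2.806 in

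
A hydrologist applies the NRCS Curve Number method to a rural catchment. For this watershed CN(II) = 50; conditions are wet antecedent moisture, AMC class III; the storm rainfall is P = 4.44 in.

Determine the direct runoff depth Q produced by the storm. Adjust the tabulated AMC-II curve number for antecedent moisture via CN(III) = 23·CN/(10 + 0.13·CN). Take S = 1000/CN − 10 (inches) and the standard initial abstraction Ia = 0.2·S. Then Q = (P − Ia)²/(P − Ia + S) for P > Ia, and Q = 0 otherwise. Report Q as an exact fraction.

Q = 4214809/2617975 in ≈ 1.610 in

CN(III) from CN(II)=50: (23·50)/(10 + 0.13·50) = 2300/33 ≈ 69.697
Max retention: S = 1000/(2300/33) − 10 = 100/23 in (≈ 4.348 in)
Ia = 0.2·(100/23) = 20/23 in ≈ 0.870 in
Excess rainfall: 4.440 − 0.870 = 3.570 in; P > Ia so Q > 0
Q: (2053/575)² ÷ (4553/575) = 4214809/2617975 in (≈ 1.610 in)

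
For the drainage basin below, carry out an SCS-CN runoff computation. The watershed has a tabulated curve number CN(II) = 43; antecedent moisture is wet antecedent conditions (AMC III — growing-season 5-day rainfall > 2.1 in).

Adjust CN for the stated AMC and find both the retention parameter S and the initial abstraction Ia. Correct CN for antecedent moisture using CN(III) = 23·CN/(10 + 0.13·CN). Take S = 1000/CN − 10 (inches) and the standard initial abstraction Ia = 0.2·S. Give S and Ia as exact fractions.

S = 5700/989 in ≈ 5.763 in; Ia = 1140/989 in ≈ 1.153 in

Adjust CN=43 to AMC III: 23·43/(10 + 0.13·43) → 989 ÷ (1559/100) = 98900/1559 ≈ 63.438
S = 1000/(98900/1559) − 10 = 5700/989 in ≈ 5.763 in
Ia = 0.2·(5700/989) = 1140/989 in ≈ 1.153 in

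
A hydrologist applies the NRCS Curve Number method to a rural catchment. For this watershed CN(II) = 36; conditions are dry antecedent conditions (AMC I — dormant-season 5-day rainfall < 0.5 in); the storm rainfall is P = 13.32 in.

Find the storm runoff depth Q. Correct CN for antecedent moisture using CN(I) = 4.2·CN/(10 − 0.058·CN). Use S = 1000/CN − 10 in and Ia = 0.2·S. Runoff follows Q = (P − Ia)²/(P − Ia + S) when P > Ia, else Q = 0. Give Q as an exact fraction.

Q = 526105969/1053377325 in ≈ 0.499 in

Dry (AMC I): CN(I) = 4.2·36/(10 − 0.058·36) = (756/5)/(989/125) = 18900/989 ≈ 19.110
Max retention: S = 1000/(18900/989) − 10 = 8000/189 in (≈ 42.328 in)
Ia = 0.2·(8000/189) = 1600/189 in ≈ 8.466 in
Excess rainfall: 13.320 − 8.466 = 4.854 in; P > Ia so Q > 0
Runoff Q = (P−Ia)²/(P−Ia+S) = (4.854)²/(4.854+42.328) = 526105969/1053377325 ≈ 0.499 in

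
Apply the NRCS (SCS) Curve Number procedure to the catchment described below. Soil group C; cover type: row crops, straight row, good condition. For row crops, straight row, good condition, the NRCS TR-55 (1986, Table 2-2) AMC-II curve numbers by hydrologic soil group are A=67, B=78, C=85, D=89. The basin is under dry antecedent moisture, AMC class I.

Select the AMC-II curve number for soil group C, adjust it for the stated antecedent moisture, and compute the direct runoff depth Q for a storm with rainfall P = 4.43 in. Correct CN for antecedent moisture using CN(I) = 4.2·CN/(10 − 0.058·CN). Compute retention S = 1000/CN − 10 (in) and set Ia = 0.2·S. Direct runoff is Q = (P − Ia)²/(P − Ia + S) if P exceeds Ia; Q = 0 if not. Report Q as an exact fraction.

NRCS table: row crops, straight row, good condition, soil group C → CN(II) = 85
Adjust CN=85 to AMC I: 4.2·85/(10 − 0.058·85) → 357 ÷ (507/100) = 11900/169 ≈ 70.414
Retention S: 1000/CN − 10 with CN=70.414 → S = 500/119 ≈ 4.202 in
Ia = 0.2S: 0.2·4.202 = 0.840 in (exactly 100/119)
Since P=4.430 > Ia=0.840: effective rainfall P−Ia = 42717/11900 in
Q: (42717/11900)² ÷ (92717/11900) = 1824742089/1103332300 in (≈ 1.654 in)

Q = 1824742089/1103332300 in ≈ 1.654 in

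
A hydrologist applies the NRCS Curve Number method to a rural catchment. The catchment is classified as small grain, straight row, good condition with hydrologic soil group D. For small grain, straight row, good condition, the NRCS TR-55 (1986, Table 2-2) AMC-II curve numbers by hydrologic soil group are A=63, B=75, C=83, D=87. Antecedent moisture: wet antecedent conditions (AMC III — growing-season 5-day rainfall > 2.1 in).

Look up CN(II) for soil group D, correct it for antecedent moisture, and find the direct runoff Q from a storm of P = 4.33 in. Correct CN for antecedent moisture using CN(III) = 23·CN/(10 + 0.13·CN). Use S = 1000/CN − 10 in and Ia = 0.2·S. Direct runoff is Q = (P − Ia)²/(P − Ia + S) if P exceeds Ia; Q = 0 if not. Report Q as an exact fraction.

Q = 706327627489/194183643300 in ≈ 3.637 in

NRCS table: small grain, straight row, good condition, soil group D → CN(II) = 87
Wet (AMC III): CN(III) = 23·87/(10 + 0.13·87) = 2001/(2131/100) = 200100/2131 ≈ 93.900
Retention S: 1000/CN − 10 with CN=93.900 → S = 1300/2001 ≈ 0.650 in
Ia = 0.2·(1300/2001) = 260/2001 in ≈ 0.130 in
Since P=4.330 > Ia=0.130: effective rainfall P−Ia = 840433/200100 in
Q: (840433/200100)² ÷ (970433/200100) = 706327627489/194183643300 in (≈ 3.637 in)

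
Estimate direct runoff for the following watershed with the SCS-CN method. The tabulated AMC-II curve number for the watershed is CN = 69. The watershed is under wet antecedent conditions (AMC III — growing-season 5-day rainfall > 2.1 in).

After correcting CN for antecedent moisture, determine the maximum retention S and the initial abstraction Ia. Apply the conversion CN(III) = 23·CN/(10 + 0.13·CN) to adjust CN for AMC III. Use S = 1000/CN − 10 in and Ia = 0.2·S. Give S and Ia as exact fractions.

S = 3100/1587 in ≈ 1.953 in; Ia = 620/1587 in ≈ 0.391 in

CN(III) from CN(II)=69: (23·69)/(10 + 0.13·69) = 158700/1897 ≈ 83.658
S = 1000/(158700/1897) − 10 = 3100/1587 in ≈ 1.953 in
Ia = 0.2·(3100/1587) = 620/1587 in ≈ 0.391 in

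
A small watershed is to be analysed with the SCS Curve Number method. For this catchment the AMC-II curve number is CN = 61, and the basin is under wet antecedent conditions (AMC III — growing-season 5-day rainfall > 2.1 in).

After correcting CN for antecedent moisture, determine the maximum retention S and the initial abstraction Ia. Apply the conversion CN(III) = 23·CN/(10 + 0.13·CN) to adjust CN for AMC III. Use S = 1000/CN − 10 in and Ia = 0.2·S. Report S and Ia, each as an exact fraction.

S = 3900/1403 in ≈ 2.780 in; Ia = 780/1403 in ≈ 0.556 in

CN(III) from CN(II)=61: (23·61)/(10 + 0.13·61) = 140300/1793 ≈ 78.249
Max retention: S = 1000/(140300/1793) − 10 = 3900/1403 in (≈ 2.780 in)
Initial abstraction Ia = S/5 = (3900/1403)/5 = 780/1403 ≈ 0.556 in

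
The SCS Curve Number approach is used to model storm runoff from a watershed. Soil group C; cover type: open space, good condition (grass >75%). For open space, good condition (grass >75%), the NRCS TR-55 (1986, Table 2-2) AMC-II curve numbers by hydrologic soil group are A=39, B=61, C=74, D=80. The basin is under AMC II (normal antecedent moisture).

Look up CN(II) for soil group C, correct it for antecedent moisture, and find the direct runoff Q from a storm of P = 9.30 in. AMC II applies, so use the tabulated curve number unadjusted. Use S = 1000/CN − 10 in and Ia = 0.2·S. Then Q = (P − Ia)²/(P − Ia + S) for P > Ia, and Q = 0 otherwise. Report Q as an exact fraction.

Q = 10118761/1657970 in ≈ 6.103 in

NRCS table: open space, good condition (grass >75%), soil group C → CN(II) = 74
AMC II — tabulated CN = 74 applies directly.
Max retention: S = 1000/74 − 10 = 130/37 in (≈ 3.514 in)
Initial abstraction Ia = S/5 = (130/37)/5 = 26/37 ≈ 0.703 in
Excess rainfall: 9.300 − 0.703 = 8.597 in; P > Ia so Q > 0
Q = (3181/370)²/((3181/370) + 130/37) = (10118761/136900)/(4481/370) = 10118761/1657970 in ≈ 6.103 in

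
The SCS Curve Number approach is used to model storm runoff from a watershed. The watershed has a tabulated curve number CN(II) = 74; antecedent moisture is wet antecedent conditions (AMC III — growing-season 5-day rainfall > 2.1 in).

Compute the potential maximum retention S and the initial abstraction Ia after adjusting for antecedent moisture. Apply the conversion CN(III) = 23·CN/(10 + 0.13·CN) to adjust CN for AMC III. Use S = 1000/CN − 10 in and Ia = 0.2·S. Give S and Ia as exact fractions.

S = 1300/851 in ≈ 1.528 in; Ia = 260/851 in ≈ 0.306 in

Adjust CN=74 to AMC III: 23·74/(10 + 0.13·74) → 1702 ÷ (981/50) = 85100/981 ≈ 86.748
Retention S: 1000/CN − 10 with CN=86.748 → S = 1300/851 ≈ 1.528 in
Ia = 0.2·(1300/851) = 260/851 in ≈ 0.306 in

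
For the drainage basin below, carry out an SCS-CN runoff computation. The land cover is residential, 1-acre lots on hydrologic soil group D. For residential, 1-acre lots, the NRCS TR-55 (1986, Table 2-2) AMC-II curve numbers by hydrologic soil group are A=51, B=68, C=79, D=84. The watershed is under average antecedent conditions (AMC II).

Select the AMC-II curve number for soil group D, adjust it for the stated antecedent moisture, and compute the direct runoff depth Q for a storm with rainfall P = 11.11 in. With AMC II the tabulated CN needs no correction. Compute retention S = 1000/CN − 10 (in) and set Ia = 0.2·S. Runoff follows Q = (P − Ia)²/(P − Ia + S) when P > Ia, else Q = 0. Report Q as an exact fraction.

NRCS table: residential, 1-acre lots, soil group D → CN(II) = 84
Average conditions: CN = 84 (no AMC adjustment).
S = 1000/84 − 10 = 40/21 in ≈ 1.905 in
Ia = 0.2·(40/21) = 8/21 in ≈ 0.381 in
Excess rainfall: 11.110 − 0.381 = 10.729 in; P > Ia so Q > 0
Runoff Q = (P−Ia)²/(P−Ia+S) = (10.729)²/(10.729+1.905) = 507645961/55715100 ≈ 9.111 in

Q = 507645961/55715100 in ≈ 9.111 in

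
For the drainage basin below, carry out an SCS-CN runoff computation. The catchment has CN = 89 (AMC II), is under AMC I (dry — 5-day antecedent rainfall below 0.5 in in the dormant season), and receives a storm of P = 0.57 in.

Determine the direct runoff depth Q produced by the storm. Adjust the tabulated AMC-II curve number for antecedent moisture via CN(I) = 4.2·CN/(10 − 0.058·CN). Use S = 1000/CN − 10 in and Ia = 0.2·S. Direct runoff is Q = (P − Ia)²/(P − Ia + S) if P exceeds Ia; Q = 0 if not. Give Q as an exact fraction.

CN(I) from CN(II)=89: (4.2·89)/(10 − 0.058·89) = 186900/2419 ≈ 77.263
Retention S: 1000/CN − 10 with CN=77.263 → S = 5500/1869 ≈ 2.943 in
Ia = 0.2·(5500/1869) = 1100/1869 in ≈ 0.589 in
P = 0.570 ≤ Ia = 0.589 in: entire storm abstracted, Q = 0.

Q = 0 in ≈ 0.000 in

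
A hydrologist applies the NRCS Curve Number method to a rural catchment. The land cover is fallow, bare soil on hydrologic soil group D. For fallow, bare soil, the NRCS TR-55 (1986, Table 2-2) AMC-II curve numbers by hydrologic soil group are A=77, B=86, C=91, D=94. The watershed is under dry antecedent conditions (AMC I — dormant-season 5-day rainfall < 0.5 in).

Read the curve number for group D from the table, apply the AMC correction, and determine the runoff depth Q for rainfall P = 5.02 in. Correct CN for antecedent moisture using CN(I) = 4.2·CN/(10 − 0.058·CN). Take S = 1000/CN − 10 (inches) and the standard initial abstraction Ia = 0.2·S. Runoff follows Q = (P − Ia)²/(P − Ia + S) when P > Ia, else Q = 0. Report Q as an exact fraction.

Q = 6018501241/1687424550 in ≈ 3.567 in

NRCS table: fallow, bare soil, soil group D → CN(II) = 94
Dry (AMC I): CN(I) = 4.2·94/(10 − 0.058·94) = (1974/5)/(1137/250) = 32900/379 ≈ 86.807
S = 1000/(32900/379) − 10 = 500/329 in ≈ 1.520 in
Ia = 0.2S: 0.2·1.520 = 0.304 in (exactly 100/329)
Excess rainfall: 5.020 − 0.304 = 4.716 in; P > Ia so Q > 0
Q: (77579/16450)² ÷ (102579/16450) = 6018501241/1687424550 in (≈ 3.567 in)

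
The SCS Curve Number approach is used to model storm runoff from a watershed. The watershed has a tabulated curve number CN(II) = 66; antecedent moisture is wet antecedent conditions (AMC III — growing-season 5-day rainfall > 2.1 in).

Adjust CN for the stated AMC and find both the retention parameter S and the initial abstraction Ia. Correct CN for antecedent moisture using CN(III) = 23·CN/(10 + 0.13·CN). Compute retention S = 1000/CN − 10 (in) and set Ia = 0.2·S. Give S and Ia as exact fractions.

Wet (AMC III): CN(III) = 23·66/(10 + 0.13·66) = 1518/(929/50) = 75900/929 ≈ 81.701
Max retention: S = 1000/(75900/929) − 10 = 1700/759 in (≈ 2.240 in)
Ia = 0.2·(1700/759) = 340/759 in ≈ 0.448 in

S = 1700/759 in ≈ 2.240 in; Ia = 340/759 in ≈ 0.448 in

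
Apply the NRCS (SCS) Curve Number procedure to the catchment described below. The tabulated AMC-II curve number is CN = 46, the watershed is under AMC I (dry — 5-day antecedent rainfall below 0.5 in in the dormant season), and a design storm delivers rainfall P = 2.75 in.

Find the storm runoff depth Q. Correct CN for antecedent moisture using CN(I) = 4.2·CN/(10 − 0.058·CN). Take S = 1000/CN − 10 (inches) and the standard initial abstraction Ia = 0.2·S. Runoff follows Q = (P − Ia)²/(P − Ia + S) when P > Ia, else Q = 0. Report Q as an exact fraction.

Q = 0 in ≈ 0.000 in

Adjust CN=46 to AMC I: 4.2·46/(10 − 0.058·46) → (966/5) ÷ (1833/250) = 16100/611 ≈ 26.350
S = 1000/(16100/611) − 10 = 4500/161 in ≈ 27.950 in
Ia = 0.2S: 0.2·27.950 = 5.590 in (exactly 900/161)
P = 2.750 ≤ Ia = 5.590 in: entire storm abstracted, Q = 0.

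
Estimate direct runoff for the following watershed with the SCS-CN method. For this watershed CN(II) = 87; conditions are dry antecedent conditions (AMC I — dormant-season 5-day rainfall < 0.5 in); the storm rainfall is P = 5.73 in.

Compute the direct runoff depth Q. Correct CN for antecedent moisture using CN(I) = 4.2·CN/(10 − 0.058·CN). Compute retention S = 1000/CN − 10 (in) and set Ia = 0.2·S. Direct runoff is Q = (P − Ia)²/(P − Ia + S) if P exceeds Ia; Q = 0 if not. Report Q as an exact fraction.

Dry (AMC I): CN(I) = 4.2·87/(10 − 0.058·87) = (1827/5)/(2477/500) = 182700/2477 ≈ 73.759
S = 1000/(182700/2477) − 10 = 6500/1827 in ≈ 3.558 in
Initial abstraction Ia = S/5 = (6500/1827)/5 = 1300/1827 ≈ 0.712 in
Since P=5.730 > Ia=0.712: effective rainfall P−Ia = 916871/182700 in
Runoff Q = (P−Ia)²/(P−Ia+S) = (5.018)²/(5.018+3.558) = 840652430641/286267331700 ≈ 2.937 in

Q = 840652430641/286267331700 in ≈ 2.937 in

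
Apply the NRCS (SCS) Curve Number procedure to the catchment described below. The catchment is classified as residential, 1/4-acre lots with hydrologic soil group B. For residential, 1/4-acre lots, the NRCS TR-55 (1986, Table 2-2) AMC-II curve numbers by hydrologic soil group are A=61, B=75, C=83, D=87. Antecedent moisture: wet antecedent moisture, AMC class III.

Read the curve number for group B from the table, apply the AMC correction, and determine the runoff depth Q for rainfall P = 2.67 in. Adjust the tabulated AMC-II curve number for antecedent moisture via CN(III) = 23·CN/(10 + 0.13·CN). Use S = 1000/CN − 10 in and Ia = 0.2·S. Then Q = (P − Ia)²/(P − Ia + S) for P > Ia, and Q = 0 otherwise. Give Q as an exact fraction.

NRCS table: residential, 1/4-acre lots, soil group B → CN(II) = 75
Adjust CN=75 to AMC III: 23·75/(10 + 0.13·75) → 1725 ÷ (79/4) = 6900/79 ≈ 87.342
Max retention: S = 1000/(6900/79) − 10 = 100/69 in (≈ 1.449 in)
Ia = 0.2·(100/69) = 20/69 in ≈ 0.290 in
Since P=2.670 > Ia=0.290: effective rainfall P−Ia = 16423/6900 in
Q = (16423/6900)²/((16423/6900) + 100/69) = (269714929/47610000)/(26423/6900) = 269714929/182318700 in ≈ 1.479 in

Q = 269714929/182318700 in ≈ 1.479 in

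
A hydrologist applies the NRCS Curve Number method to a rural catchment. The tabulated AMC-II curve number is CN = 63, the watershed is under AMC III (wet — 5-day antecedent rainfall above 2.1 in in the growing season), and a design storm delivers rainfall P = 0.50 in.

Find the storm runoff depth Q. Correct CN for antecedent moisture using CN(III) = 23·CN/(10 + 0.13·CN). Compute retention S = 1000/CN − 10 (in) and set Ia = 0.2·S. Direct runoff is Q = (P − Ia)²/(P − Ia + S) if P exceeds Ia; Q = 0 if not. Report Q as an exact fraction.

Q = 0 in ≈ 0.000 in

Wet (AMC III): CN(III) = 23·63/(10 + 0.13·63) = 1449/(1819/100) = 144900/1819 ≈ 79.659
S = 1000/(144900/1819) − 10 = 3700/1449 in ≈ 2.553 in
Ia = 0.2S: 0.2·2.553 = 0.511 in (exactly 740/1449)
P = 0.500 ≤ Ia = 0.511 in: entire storm abstracted, Q = 0.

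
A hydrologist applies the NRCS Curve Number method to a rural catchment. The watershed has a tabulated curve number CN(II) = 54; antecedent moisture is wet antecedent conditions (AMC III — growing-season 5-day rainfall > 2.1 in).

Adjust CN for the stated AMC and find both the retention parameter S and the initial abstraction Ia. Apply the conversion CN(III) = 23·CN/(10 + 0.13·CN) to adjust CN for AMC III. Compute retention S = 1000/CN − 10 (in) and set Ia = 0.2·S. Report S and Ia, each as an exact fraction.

S = 100/27 in ≈ 3.704 in; Ia = 20/27 in ≈ 0.741 in

Adjust CN=54 to AMC III: 23·54/(10 + 0.13·54) → 1242 ÷ (851/50) = 2700/37 ≈ 72.973
Retention S: 1000/CN − 10 with CN=72.973 → S = 100/27 ≈ 3.704 in
Initial abstraction Ia = S/5 = (100/27)/5 = 20/27 ≈ 0.741 in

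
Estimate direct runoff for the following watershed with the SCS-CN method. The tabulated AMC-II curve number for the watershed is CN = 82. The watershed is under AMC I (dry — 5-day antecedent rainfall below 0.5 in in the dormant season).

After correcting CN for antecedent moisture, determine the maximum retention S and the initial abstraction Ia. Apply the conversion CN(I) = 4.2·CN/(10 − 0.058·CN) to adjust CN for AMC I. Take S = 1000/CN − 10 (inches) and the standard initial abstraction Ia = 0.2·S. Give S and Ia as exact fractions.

S = 1500/287 in ≈ 5.226 in; Ia = 300/287 in ≈ 1.045 in

CN(I) from CN(II)=82: (4.2·82)/(10 − 0.058·82) = 28700/437 ≈ 65.675
Max retention: S = 1000/(28700/437) − 10 = 1500/287 in (≈ 5.226 in)
Initial abstraction Ia = S/5 = (1500/287)/5 = 300/287 ≈ 1.045 in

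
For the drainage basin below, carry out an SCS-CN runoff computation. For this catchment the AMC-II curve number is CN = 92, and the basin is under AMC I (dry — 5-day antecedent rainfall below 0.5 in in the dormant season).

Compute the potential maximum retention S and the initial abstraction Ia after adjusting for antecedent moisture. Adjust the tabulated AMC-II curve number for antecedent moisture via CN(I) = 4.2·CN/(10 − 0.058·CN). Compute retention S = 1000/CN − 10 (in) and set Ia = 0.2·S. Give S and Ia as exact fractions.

S = 1000/483 in ≈ 2.070 in; Ia = 200/483 in ≈ 0.414 in

CN(I) from CN(II)=92: (4.2·92)/(10 − 0.058·92) = 48300/583 ≈ 82.847
S = 1000/(48300/583) − 10 = 1000/483 in ≈ 2.070 in
Ia = 0.2S: 0.2·2.070 = 0.414 in (exactly 200/483)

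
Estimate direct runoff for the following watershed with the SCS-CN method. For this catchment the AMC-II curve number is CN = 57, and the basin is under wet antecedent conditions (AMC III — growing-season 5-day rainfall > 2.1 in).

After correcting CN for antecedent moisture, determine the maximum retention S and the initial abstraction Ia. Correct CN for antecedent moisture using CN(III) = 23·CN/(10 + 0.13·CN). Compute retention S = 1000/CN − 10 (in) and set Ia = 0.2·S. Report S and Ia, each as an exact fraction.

S = 4300/1311 in ≈ 3.280 in; Ia = 860/1311 in ≈ 0.656 in

CN(III) from CN(II)=57: (23·57)/(10 + 0.13·57) = 131100/1741 ≈ 75.302
S = 1000/(131100/1741) − 10 = 4300/1311 in ≈ 3.280 in
Ia = 0.2·(4300/1311) = 860/1311 in ≈ 0.656 in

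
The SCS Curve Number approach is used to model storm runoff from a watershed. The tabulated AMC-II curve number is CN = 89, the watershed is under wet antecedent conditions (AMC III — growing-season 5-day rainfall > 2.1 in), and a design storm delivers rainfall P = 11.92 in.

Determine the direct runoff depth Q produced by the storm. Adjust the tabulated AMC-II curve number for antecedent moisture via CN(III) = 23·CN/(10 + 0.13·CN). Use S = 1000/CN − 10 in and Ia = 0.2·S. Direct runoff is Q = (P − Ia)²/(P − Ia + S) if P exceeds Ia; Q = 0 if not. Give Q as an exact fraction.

Q = 182713752018/16171453525 in ≈ 11.299 in

CN(III) from CN(II)=89: (23·89)/(10 + 0.13·89) = 204700/2157 ≈ 94.900
S = 1000/(204700/2157) − 10 = 1100/2047 in ≈ 0.537 in
Ia = 0.2·(1100/2047) = 220/2047 in ≈ 0.107 in
Excess rainfall: 11.920 − 0.107 = 11.813 in; P > Ia so Q > 0
Q = (604506/51175)²/((604506/51175) + 1100/2047) = (365427504036/2618880625)/(632006/51175) = 182713752018/16171453525 in ≈ 11.299 in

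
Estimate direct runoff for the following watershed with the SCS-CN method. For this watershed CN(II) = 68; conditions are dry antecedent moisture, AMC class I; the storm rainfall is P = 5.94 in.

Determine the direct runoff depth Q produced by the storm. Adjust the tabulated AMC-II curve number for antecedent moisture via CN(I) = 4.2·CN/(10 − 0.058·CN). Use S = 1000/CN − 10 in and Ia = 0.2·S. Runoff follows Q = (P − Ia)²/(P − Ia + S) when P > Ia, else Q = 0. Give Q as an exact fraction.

Q = 4359828841/4748617650 in ≈ 0.918 in

Adjust CN=68 to AMC I: 4.2·68/(10 − 0.058·68) → (1428/5) ÷ (757/125) = 35700/757 ≈ 47.160
Retention S: 1000/CN − 10 with CN=47.160 → S = 4000/357 ≈ 11.204 in
Ia = 0.2·(4000/357) = 800/357 in ≈ 2.241 in
Excess rainfall: 5.940 − 2.241 = 3.699 in; P > Ia so Q > 0
Runoff Q = (P−Ia)²/(P−Ia+S) = (3.699)²/(3.699+11.204) = 4359828841/4748617650 ≈ 0.918 in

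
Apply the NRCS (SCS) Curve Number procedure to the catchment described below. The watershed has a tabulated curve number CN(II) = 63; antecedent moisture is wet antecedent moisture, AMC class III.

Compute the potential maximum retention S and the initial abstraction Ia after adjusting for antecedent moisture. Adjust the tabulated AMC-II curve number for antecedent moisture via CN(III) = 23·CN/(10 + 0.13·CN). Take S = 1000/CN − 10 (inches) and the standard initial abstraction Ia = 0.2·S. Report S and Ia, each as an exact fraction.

Wet (AMC III): CN(III) = 23·63/(10 + 0.13·63) = 1449/(1819/100) = 144900/1819 ≈ 79.659
Max retention: S = 1000/(144900/1819) − 10 = 3700/1449 in (≈ 2.553 in)
Ia = 0.2S: 0.2·2.553 = 0.511 in (exactly 740/1449)

S = 3700/1449 in ≈ 2.553 in; Ia = 740/1449 in ≈ 0.511 in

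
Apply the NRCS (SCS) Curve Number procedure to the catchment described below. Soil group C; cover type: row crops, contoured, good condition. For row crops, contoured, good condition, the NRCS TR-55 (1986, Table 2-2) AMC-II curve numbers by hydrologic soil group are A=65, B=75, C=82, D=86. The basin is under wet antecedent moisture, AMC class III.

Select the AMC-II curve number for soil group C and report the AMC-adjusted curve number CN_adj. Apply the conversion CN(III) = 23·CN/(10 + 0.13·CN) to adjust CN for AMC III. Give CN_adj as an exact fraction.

CN_adj = 94300/1033 ≈ 91.288

NRCS table: row crops, contoured, good condition, soil group C → CN(II) = 82
CN(III) from CN(II)=82: (23·82)/(10 + 0.13·82) = 94300/1033 ≈ 91.288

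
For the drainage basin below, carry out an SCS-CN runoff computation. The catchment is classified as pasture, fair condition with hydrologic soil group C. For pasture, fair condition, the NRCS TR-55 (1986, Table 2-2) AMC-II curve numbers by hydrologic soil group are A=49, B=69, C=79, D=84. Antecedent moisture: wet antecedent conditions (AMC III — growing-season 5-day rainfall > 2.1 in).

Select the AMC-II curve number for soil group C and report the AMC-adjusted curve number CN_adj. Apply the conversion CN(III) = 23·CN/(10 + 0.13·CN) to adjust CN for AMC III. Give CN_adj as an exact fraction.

CN_adj = 181700/2027 ≈ 89.640

NRCS table: pasture, fair condition, soil group C → CN(II) = 79
Wet (AMC III): CN(III) = 23·79/(10 + 0.13·79) = 1817/(2027/100) = 181700/2027 ≈ 89.640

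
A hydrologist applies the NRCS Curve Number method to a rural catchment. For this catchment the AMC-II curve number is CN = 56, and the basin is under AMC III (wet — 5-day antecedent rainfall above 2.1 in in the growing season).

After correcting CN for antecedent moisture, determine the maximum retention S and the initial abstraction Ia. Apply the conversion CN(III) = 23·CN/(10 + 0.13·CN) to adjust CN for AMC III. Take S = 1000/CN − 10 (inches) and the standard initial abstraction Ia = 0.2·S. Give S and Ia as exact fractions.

Wet (AMC III): CN(III) = 23·56/(10 + 0.13·56) = 1288/(432/25) = 4025/54 ≈ 74.537
S = 1000/(4025/54) − 10 = 550/161 in ≈ 3.416 in
Ia = 0.2·(550/161) = 110/161 in ≈ 0.683 in

S = 550/161 in ≈ 3.416 in; Ia = 110/161 in ≈ 0.683 in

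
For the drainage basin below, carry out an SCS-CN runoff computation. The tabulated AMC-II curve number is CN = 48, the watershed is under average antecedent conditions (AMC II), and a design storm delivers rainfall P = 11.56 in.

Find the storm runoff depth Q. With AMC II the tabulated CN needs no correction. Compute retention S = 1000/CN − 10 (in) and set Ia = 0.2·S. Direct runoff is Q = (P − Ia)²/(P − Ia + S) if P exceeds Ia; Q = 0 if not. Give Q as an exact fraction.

CN(II) = 48; AMC II needs no correction.
S = 1000/48 − 10 = 65/6 in ≈ 10.833 in
Ia = 0.2·(65/6) = 13/6 in ≈ 2.167 in
P − Ia = 11.560 − 2.167 = 1409/150 ≈ 9.393 in (> 0, runoff occurs)
Q: (1409/150)² ÷ (1517/75) = 1985281/455100 in (≈ 4.362 in)

Q = 1985281/455100 in ≈ 4.362 in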